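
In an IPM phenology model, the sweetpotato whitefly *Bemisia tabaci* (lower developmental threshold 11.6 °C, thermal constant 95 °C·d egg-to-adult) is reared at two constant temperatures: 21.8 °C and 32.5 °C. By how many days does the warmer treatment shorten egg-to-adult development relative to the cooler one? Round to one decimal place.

At 21.8 °C: 95 / (21.8 − 11.6) = 95 / 10.2 = 9.314 d.
At 32.5 °C: 95 / (32.5 − 11.6) = 95 / 20.9 = 4.545 d.
Difference = |9.314 − 4.545| = 4.768 ≈ 4.8 days.

4.8 days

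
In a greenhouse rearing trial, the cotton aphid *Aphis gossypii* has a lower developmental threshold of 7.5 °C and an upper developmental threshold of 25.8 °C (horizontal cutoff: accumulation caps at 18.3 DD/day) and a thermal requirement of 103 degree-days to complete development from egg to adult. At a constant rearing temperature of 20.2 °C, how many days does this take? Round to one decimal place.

8.1 days

Daily accumulation = 20.2 − 7.5 = 12.7 DD/day.
Duration = 103 / 12.7 = 8.110 ≈ 8.1 days.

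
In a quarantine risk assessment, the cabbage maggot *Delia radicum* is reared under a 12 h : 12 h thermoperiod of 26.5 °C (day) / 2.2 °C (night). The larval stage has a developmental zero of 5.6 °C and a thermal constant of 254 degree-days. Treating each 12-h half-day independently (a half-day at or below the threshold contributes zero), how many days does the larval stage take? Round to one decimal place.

Day half: max(0, 26.5 − 5.6) × 0.5 = 20.9 × 0.5 = 10.45 DD.
Night half: max(0, 2.2 − 5.6) × 0.5 = 0.0 × 0.5 = 0.00 DD.
Per 24 h: 10.45 DD/day.
Duration = 254 / 10.45 = 24.306 ≈ 24.3 days.

24.3 days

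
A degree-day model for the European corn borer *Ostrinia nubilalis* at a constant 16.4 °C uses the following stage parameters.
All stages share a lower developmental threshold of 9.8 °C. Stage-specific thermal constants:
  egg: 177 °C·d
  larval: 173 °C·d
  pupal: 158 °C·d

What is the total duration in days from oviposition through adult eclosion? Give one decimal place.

77.0 days

Daily accumulation at 16.4 °C = 16.4 − 9.8 = 6.6 DD/day.
Total K = 177 + 173 + 158 = 508 DD.
Total duration = 508 / 6.6 = 76.970 ≈ 77.0 days.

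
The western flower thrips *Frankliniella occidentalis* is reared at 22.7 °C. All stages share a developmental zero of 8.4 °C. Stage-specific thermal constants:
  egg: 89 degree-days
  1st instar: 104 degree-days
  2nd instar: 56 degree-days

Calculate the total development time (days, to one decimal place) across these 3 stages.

Daily accumulation at 22.7 °C = 22.7 − 8.4 = 14.3 DD/day.
Total K = 89 + 104 + 56 = 249 DD.
Total duration = 249 / 14.3 = 17.413 ≈ 17.4 days.

17.4 days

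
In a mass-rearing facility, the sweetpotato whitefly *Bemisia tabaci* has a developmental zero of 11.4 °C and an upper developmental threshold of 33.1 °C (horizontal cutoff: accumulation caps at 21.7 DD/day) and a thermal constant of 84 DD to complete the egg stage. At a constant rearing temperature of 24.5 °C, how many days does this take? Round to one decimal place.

6.4 days

Daily accumulation = 24.5 − 11.4 = 13.1 DD/day.
Duration = 84 / 13.1 = 6.412 ≈ 6.4 days.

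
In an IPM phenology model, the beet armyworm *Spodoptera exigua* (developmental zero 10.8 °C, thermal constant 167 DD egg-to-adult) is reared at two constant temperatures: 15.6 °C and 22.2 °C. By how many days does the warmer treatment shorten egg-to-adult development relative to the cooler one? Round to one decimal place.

20.1 days

At 15.6 °C: 167 / (15.6 − 10.8) = 167 / 4.8 = 34.792 d.
At 22.2 °C: 167 / (22.2 − 10.8) = 167 / 11.4 = 14.649 d.
Difference = |34.792 − 14.649| = 20.143 ≈ 20.1 days.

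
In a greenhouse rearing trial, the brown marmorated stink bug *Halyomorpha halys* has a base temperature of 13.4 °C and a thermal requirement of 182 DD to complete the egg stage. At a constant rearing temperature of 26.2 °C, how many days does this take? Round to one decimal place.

14.2 days

Daily accumulation = 26.2 − 13.4 = 12.8 DD/day.
Duration = 182 / 12.8 = 14.219 ≈ 14.2 days.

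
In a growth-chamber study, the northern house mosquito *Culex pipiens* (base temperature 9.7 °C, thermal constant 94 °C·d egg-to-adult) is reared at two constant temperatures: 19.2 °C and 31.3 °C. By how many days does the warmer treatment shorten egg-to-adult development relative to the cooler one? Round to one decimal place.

At 19.2 °C: 94 / (19.2 − 9.7) = 94 / 9.5 = 9.895 d.
At 31.3 °C: 94 / (31.3 − 9.7) = 94 / 21.6 = 4.352 d.
Difference = |9.895 − 4.352| = 5.543 ≈ 5.5 days.

5.5 days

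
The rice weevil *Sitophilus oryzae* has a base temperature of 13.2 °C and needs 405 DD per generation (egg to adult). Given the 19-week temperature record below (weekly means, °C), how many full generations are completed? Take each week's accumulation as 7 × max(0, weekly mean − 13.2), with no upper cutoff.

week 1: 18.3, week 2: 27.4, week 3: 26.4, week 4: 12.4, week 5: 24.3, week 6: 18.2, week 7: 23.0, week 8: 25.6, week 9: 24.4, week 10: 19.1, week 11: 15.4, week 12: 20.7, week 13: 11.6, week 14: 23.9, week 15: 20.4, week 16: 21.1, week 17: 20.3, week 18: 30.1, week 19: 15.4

Weekly DD (7 × max(0, T̄ − 13.2)): 35.7, 99.4, 92.4, 0.0, 77.7, 35.0, 68.6, 86.8, 78.4, 41.3, 15.4, 52.5, 0.0, 74.9, 50.4, 55.3, 49.7, 118.3, 15.4.
Season total = 1047.2 DD.
Complete generations = ⌊1047.2 / 405⌋ = 2.

2 generations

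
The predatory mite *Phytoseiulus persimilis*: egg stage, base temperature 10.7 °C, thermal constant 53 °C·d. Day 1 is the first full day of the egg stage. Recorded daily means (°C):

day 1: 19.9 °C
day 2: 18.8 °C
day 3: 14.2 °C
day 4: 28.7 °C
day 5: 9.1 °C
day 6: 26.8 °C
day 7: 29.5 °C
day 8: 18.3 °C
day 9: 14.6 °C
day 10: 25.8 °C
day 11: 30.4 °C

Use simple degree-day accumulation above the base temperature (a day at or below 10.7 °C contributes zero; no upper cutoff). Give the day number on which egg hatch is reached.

day 6

Daily DD above 10.7 °C: 9.2, 8.1, 3.5, 18.0, 0.0, 16.1, 18.8, 7.6, 3.9, 15.1, 19.7.
Cumulative: 9.2, 17.3, 20.8, 38.8, 38.8, 54.9, 73.7, 81.3, 85.2, 100.3, 120.0.
The total first reaches 53 DD on day 6.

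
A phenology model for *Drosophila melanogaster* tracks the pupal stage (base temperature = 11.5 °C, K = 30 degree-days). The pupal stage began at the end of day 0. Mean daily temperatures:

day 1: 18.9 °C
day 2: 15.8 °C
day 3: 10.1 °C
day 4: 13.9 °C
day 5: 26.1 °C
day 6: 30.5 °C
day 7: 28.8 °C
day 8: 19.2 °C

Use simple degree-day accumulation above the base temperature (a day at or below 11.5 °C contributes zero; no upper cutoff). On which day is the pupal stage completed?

Daily DD above 11.5 °C: 7.4, 4.3, 0.0, 2.4, 14.6, 19.0, 17.3, 7.7.
Cumulative: 7.4, 11.7, 11.7, 14.1, 28.7, 47.7, 65.0, 72.7.
The total first reaches 30 DD on day 6.

day 6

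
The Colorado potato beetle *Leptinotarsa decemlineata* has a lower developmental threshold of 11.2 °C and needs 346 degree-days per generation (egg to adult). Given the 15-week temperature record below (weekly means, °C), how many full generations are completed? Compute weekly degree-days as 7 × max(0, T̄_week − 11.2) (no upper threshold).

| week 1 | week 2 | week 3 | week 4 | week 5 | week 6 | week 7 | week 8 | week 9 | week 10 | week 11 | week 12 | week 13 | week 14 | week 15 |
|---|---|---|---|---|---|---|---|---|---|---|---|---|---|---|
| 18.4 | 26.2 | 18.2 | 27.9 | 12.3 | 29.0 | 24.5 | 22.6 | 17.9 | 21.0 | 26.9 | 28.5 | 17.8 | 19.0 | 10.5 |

3 generations

Weekly DD (7 × max(0, T̄ − 11.2)): 50.4, 105.0, 49.0, 116.9, 7.7, 124.6, 93.1, 79.8, 46.9, 68.6, 109.9, 121.1, 46.2, 54.6, 0.0.
Season total = 1073.8 DD.
Complete generations = ⌊1073.8 / 346⌋ = 3.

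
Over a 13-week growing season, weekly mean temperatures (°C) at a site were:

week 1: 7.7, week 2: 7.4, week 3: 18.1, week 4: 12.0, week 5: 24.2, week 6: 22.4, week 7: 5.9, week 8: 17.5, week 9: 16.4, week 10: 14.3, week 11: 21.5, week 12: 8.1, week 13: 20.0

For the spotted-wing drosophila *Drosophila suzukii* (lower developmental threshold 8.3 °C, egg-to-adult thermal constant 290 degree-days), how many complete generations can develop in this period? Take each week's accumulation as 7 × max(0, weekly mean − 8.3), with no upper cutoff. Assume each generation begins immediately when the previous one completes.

Weekly DD (7 × max(0, T̄ − 8.3)): 0.0, 0.0, 68.6, 25.9, 111.3, 98.7, 0.0, 64.4, 56.7, 42.0, 92.4, 0.0, 81.9.
Season total = 641.9 DD.
Complete generations = ⌊641.9 / 290⌋ = 2.

2 generations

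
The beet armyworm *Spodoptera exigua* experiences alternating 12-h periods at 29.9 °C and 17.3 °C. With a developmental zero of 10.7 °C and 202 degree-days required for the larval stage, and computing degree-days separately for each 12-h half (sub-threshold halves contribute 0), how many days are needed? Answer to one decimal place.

15.7 days

Day half: max(0, 29.9 − 10.7) × 0.5 = 19.2 × 0.5 = 9.60 DD.
Night half: max(0, 17.3 − 10.7) × 0.5 = 6.6 × 0.5 = 3.30 DD.
Per 24 h: 12.90 DD/day.
Duration = 202 / 12.90 = 15.659 ≈ 15.7 days.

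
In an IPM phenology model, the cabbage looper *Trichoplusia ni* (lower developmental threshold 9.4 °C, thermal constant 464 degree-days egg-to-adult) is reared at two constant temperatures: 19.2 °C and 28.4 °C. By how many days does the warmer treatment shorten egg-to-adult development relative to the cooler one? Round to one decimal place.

22.9 days

At 19.2 °C: 464 / (19.2 − 9.4) = 464 / 9.8 = 47.347 d.
At 28.4 °C: 464 / (28.4 − 9.4) = 464 / 19.0 = 24.421 d.
Difference = |47.347 − 24.421| = 22.926 ≈ 22.9 days.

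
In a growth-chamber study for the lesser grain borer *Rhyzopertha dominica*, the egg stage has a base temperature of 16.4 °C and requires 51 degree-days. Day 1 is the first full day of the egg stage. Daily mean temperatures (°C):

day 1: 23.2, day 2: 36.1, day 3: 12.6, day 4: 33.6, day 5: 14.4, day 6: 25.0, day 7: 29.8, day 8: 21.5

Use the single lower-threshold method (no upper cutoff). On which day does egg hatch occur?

day 6

Daily DD above 16.4 °C: 6.8, 19.7, 0.0, 17.2, 0.0, 8.6, 13.4, 5.1.
Cumulative: 6.8, 26.5, 26.5, 43.7, 43.7, 52.3, 65.7, 70.8.
The total first reaches 51 DD on day 6.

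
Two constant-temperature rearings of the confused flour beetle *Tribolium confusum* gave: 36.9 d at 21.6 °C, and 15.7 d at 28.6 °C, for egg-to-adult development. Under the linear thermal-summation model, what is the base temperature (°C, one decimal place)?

Linear rate model ⇒ the product D·(T − T_b) is constant across temperatures.
36.9·(21.6 − T_b) = 15.7·(28.6 − T_b)
T_b = (36.9·21.6 − 15.7·28.6) / (36.9 − 15.7) = 348.02 / 21.2 = 16.416 °C ≈ 16.4 °C.

16.4 °C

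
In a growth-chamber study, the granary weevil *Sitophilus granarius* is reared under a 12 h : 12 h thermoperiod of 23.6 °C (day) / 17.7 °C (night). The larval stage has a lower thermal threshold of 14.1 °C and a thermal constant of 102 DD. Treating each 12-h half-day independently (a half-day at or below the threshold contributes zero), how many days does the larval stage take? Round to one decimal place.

15.6 days

Day half: max(0, 23.6 − 14.1) × 0.5 = 9.5 × 0.5 = 4.75 DD.
Night half: max(0, 17.7 − 14.1) × 0.5 = 3.6 × 0.5 = 1.80 DD.
Per 24 h: 6.55 DD/day.
Duration = 102 / 6.55 = 15.573 ≈ 15.6 days.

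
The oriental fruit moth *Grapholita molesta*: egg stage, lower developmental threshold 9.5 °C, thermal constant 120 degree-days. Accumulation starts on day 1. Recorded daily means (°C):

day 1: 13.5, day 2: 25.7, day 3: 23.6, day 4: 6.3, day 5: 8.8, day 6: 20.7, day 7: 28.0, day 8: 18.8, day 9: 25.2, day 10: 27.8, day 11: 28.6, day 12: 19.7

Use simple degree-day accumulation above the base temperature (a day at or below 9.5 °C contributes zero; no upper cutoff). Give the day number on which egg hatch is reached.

day 11

Daily DD above 9.5 °C: 4.0, 16.2, 14.1, 0.0, 0.0, 11.2, 18.5, 9.3, 15.7, 18.3, 19.1, 10.2.
Cumulative: 4.0, 20.2, 34.3, 34.3, 34.3, 45.5, 64.0, 73.3, 89.0, 107.3, 126.4, 136.6.
The total first reaches 120 DD on day 11.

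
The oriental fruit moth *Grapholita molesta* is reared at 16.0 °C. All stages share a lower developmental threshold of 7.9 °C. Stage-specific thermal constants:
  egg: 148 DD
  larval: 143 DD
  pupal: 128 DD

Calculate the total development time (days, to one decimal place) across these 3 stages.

Daily accumulation at 16.0 °C = 16.0 − 7.9 = 8.1 DD/day.
Total K = 148 + 143 + 128 = 419 DD.
Total duration = 419 / 8.1 = 51.728 ≈ 51.7 days.

51.7 days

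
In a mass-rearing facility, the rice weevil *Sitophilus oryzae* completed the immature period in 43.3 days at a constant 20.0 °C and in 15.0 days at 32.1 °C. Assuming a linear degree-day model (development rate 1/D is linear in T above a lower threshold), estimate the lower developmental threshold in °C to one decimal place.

13.6 °C

Linear rate model ⇒ the product D·(T − T_b) is constant across temperatures.
43.3·(20.0 − T_b) = 15.0·(32.1 − T_b)
T_b = (43.3·20.0 − 15.0·32.1) / (43.3 − 15.0) = 384.50 / 28.3 = 13.587 °C ≈ 13.6 °C.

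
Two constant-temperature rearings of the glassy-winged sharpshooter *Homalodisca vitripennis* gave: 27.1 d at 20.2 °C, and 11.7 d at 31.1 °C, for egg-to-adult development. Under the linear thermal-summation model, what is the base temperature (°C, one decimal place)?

Linear rate model ⇒ the product D·(T − T_b) is constant across temperatures.
27.1·(20.2 − T_b) = 11.7·(31.1 − T_b)
T_b = (27.1·20.2 − 11.7·31.1) / (27.1 − 11.7) = 183.55 / 15.4 = 11.919 °C ≈ 11.9 °C.

11.9 °C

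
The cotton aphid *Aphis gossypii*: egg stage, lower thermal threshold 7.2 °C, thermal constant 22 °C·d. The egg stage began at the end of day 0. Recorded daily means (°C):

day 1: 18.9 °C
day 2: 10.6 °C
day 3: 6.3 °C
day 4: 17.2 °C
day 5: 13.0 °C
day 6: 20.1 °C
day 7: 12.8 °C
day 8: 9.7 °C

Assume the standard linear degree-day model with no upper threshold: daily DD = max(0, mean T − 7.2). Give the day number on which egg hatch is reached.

day 4

Daily DD above 7.2 °C: 11.7, 3.4, 0.0, 10.0, 5.8, 12.9, 5.6, 2.5.
Cumulative: 11.7, 15.1, 15.1, 25.1, 30.9, 43.8, 49.4, 51.9.
The total first reaches 22 DD on day 4.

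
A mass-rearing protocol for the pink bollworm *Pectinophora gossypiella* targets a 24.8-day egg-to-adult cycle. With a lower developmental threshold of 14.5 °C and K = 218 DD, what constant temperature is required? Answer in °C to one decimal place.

23.3 °C

Required daily accumulation = 218 / 24.8 = 8.790 DD/day.
T = T_base + 8.790 = 14.5 + 8.790 = 23.290 ≈ 23.3 °C.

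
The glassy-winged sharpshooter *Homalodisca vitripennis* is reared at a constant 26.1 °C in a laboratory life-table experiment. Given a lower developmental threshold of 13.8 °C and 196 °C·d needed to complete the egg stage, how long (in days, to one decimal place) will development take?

Daily accumulation = 26.1 − 13.8 = 12.3 DD/day.
Duration = 196 / 12.3 = 15.935 ≈ 15.9 days.

15.9 days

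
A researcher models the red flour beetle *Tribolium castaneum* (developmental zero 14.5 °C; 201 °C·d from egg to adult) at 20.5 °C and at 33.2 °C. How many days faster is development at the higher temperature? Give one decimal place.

22.8 days

At 20.5 °C: 201 / (20.5 − 14.5) = 201 / 6.0 = 33.500 d.
At 33.2 °C: 201 / (33.2 − 14.5) = 201 / 18.7 = 10.749 d.
Difference = |33.500 − 10.749| = 22.751 ≈ 22.8 days.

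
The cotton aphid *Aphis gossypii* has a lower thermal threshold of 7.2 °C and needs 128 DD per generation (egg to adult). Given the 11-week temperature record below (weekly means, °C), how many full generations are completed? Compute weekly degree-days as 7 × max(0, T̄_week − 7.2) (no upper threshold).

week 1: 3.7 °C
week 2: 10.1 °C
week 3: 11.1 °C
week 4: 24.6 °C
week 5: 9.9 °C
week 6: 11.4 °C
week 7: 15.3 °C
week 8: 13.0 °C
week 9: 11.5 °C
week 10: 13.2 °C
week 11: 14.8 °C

3 generations

Weekly DD (7 × max(0, T̄ − 7.2)): 0.0, 20.3, 27.3, 121.8, 18.9, 29.4, 56.7, 40.6, 30.1, 42.0, 53.2.
Season total = 440.3 DD.
Complete generations = ⌊440.3 / 128⌋ = 3.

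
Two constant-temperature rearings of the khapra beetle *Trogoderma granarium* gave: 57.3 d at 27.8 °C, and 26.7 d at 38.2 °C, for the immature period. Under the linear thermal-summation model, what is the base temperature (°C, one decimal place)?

18.7 °C

Equal thermal constants: D₁(T₁ − T_b) = D₂(T₂ − T_b).
57.3·(27.8 − T_b) = 26.7·(38.2 − T_b)
T_b = (57.3·27.8 − 26.7·38.2) / (57.3 − 26.7) = 573.00 / 30.6 = 18.725 °C ≈ 18.7 °C.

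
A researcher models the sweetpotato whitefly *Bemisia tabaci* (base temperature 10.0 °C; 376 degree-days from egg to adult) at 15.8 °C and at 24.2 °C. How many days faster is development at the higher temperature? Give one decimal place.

At 15.8 °C: 376 / (15.8 − 10.0) = 376 / 5.8 = 64.828 d.
At 24.2 °C: 376 / (24.2 − 10.0) = 376 / 14.2 = 26.479 d.
Difference = |64.828 − 26.479| = 38.349 ≈ 38.3 days.

38.3 days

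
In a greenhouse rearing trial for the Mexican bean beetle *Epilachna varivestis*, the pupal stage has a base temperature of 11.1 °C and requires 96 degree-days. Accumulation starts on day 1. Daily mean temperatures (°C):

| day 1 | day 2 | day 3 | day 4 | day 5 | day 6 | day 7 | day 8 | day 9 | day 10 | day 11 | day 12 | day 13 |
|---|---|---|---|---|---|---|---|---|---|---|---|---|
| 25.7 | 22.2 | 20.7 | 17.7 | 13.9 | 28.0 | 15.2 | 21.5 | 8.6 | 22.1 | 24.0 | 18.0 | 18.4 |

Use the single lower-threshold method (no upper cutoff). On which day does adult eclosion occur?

day 11

Daily DD above 11.1 °C: 14.6, 11.1, 9.6, 6.6, 2.8, 16.9, 4.1, 10.4, 0.0, 11.0, 12.9, 6.9, 7.3.
Cumulative: 14.6, 25.7, 35.3, 41.9, 44.7, 61.6, 65.7, 76.1, 76.1, 87.1, 100.0, 106.9, 114.2.
The total first reaches 96 DD on day 11.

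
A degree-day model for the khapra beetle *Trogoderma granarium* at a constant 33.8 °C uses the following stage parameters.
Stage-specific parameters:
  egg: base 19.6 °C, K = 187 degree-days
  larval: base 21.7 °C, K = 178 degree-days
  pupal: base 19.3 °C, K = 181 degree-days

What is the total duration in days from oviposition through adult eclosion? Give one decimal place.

egg: 187 / (33.8 − 19.6) = 187 / 14.2 = 13.169 d.
larval: 178 / (33.8 − 21.7) = 178 / 12.1 = 14.711 d.
pupal: 181 / (33.8 − 19.3) = 181 / 14.5 = 12.483 d.
Sum = 40.363 ≈ 40.4 days.

40.4 days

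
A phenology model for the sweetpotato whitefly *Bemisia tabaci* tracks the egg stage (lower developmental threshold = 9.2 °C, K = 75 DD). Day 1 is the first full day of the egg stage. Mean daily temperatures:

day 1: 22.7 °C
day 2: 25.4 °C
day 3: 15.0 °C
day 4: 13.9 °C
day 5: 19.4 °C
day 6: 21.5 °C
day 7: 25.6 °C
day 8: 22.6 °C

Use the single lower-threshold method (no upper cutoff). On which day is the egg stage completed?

day 7

Daily DD above 9.2 °C: 13.5, 16.2, 5.8, 4.7, 10.2, 12.3, 16.4, 13.4.
Cumulative: 13.5, 29.7, 35.5, 40.2, 50.4, 62.7, 79.1, 92.5.
The total first reaches 75 DD on day 7.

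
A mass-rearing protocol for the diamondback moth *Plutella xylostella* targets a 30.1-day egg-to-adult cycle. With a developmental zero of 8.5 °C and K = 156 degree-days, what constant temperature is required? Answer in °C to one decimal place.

Required daily accumulation = 156 / 30.1 = 5.183 DD/day.
T = T_base + 5.183 = 8.5 + 5.183 = 13.683 ≈ 13.7 °C.

13.7 °C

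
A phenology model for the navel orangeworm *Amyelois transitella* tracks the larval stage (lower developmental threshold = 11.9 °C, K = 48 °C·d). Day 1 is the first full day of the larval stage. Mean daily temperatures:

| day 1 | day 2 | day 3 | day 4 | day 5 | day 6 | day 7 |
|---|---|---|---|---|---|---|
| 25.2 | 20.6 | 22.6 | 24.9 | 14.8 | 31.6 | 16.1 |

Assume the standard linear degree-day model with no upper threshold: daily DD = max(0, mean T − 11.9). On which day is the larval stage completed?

Daily DD above 11.9 °C: 13.3, 8.7, 10.7, 13.0, 2.9, 19.7, 4.2.
Cumulative: 13.3, 22.0, 32.7, 45.7, 48.6, 68.3, 72.5.
The total first reaches 48 DD on day 5.

day 5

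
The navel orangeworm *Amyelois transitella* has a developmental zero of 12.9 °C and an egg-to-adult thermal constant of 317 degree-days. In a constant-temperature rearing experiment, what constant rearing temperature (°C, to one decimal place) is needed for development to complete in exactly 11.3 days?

41.0 °C

Required daily accumulation = 317 / 11.3 = 28.053 DD/day.
T = T_base + 28.053 = 12.9 + 28.053 = 40.953 ≈ 41.0 °C.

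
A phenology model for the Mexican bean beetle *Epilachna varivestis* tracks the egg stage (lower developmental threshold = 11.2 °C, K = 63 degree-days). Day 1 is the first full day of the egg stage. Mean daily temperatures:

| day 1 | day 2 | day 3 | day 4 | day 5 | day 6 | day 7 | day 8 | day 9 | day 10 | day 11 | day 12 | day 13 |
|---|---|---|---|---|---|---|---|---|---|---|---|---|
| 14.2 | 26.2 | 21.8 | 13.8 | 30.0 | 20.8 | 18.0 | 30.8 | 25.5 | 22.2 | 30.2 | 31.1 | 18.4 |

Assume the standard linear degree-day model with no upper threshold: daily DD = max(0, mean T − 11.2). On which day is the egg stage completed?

day 7

Daily DD above 11.2 °C: 3.0, 15.0, 10.6, 2.6, 18.8, 9.6, 6.8, 19.6, 14.3, 11.0, 19.0, 19.9, 7.2.
Cumulative: 3.0, 18.0, 28.6, 31.2, 50.0, 59.6, 66.4, 86.0, 100.3, 111.3, 130.3, 150.2, 157.4.
The total first reaches 63 DD on day 7.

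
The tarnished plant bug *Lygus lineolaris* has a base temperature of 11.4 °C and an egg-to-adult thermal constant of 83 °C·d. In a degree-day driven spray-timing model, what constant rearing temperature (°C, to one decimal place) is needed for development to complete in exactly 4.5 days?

Required daily accumulation = 83 / 4.5 = 18.444 DD/day.
T = T_base + 18.444 = 11.4 + 18.444 = 29.844 ≈ 29.8 °C.

29.8 °C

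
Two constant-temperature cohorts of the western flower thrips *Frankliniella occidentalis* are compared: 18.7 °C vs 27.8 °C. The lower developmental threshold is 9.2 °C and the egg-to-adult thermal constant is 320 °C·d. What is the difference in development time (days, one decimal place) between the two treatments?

At 18.7 °C: 320 / (18.7 − 9.2) = 320 / 9.5 = 33.684 d.
At 27.8 °C: 320 / (27.8 − 9.2) = 320 / 18.6 = 17.204 d.
Difference = |33.684 − 17.204| = 16.480 ≈ 16.5 days.

16.5 days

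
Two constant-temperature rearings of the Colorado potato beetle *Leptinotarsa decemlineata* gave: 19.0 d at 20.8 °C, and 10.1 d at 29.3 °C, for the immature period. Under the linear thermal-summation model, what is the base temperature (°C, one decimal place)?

11.2 °C

Under the model K = D·(T − T_b), so D₁·(T₁ − T_b) = D₂·(T₂ − T_b).
19.0·(20.8 − T_b) = 10.1·(29.3 − T_b)
T_b = (19.0·20.8 − 10.1·29.3) / (19.0 − 10.1) = 99.27 / 8.9 = 11.154 °C ≈ 11.2 °C.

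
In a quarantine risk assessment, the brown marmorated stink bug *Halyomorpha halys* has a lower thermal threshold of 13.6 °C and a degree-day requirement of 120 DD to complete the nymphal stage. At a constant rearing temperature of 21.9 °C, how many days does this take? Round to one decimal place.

14.5 days

Daily accumulation = 21.9 − 13.6 = 8.3 DD/day.
Duration = 120 / 8.3 = 14.458 ≈ 14.5 days.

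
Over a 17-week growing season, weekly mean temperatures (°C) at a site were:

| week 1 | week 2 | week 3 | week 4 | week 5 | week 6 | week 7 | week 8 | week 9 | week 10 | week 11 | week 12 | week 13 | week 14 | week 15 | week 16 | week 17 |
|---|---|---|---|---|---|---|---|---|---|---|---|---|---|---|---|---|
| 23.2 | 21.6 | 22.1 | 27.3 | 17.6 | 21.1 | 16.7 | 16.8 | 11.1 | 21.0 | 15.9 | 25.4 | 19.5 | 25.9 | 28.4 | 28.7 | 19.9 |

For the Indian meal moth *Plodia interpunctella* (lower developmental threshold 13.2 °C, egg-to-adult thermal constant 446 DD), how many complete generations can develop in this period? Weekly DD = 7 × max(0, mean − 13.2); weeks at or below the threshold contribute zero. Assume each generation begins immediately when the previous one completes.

Weekly DD (7 × max(0, T̄ − 13.2)): 70.0, 58.8, 62.3, 98.7, 30.8, 55.3, 24.5, 25.2, 0.0, 54.6, 18.9, 85.4, 44.1, 88.9, 106.4, 108.5, 46.9.
Season total = 979.3 DD.
Complete generations = ⌊979.3 / 446⌋ = 2.

2 generations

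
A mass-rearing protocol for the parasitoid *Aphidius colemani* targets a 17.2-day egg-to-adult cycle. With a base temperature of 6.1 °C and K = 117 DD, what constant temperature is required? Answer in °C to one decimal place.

Required daily accumulation = 117 / 17.2 = 6.802 DD/day.
T = T_base + 6.802 = 6.1 + 6.802 = 12.902 ≈ 12.9 °C.

12.9 °C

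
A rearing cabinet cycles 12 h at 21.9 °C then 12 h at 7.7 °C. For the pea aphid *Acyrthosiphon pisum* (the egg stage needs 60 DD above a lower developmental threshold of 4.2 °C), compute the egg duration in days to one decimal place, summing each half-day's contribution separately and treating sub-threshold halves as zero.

5.7 days

Day half: max(0, 21.9 − 4.2) × 0.5 = 17.7 × 0.5 = 8.85 DD.
Night half: max(0, 7.7 − 4.2) × 0.5 = 3.5 × 0.5 = 1.75 DD.
Per 24 h: 10.60 DD/day.
Duration = 60 / 10.60 = 5.660 ≈ 5.7 days.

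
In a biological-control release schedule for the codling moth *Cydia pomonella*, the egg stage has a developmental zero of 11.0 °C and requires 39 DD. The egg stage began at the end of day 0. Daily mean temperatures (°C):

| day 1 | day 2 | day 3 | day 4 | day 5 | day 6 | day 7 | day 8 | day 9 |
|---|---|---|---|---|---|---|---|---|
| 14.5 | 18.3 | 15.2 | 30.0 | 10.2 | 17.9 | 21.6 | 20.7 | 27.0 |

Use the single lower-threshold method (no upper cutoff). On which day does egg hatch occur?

day 6

Daily DD above 11.0 °C: 3.5, 7.3, 4.2, 19.0, 0.0, 6.9, 10.6, 9.7, 16.0.
Cumulative: 3.5, 10.8, 15.0, 34.0, 34.0, 40.9, 51.5, 61.2, 77.2.
The total first reaches 39 DD on day 6.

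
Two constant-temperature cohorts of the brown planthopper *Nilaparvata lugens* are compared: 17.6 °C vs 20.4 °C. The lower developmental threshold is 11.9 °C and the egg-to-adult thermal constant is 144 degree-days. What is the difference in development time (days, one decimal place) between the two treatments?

8.3 days

At 17.6 °C: 144 / (17.6 − 11.9) = 144 / 5.7 = 25.263 d.
At 20.4 °C: 144 / (20.4 − 11.9) = 144 / 8.5 = 16.941 d.
Difference = |25.263 − 16.941| = 8.322 ≈ 8.3 days.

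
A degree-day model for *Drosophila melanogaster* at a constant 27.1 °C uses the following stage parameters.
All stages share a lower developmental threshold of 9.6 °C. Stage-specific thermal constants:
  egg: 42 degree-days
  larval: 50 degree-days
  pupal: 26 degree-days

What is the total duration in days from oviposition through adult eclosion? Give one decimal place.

6.7 days

Daily accumulation at 27.1 °C = 27.1 − 9.6 = 17.5 DD/day.
Total K = 42 + 50 + 26 = 118 DD.
Total duration = 118 / 17.5 = 6.743 ≈ 6.7 days.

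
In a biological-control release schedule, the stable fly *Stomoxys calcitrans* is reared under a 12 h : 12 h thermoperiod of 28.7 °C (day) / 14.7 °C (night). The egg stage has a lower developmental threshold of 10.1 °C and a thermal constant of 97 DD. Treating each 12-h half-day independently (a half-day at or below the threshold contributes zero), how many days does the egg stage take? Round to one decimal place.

Day half: max(0, 28.7 − 10.1) × 0.5 = 18.6 × 0.5 = 9.30 DD.
Night half: max(0, 14.7 − 10.1) × 0.5 = 4.6 × 0.5 = 2.30 DD.
Per 24 h: 11.60 DD/day.
Duration = 97 / 11.60 = 8.362 ≈ 8.4 days.

8.4 days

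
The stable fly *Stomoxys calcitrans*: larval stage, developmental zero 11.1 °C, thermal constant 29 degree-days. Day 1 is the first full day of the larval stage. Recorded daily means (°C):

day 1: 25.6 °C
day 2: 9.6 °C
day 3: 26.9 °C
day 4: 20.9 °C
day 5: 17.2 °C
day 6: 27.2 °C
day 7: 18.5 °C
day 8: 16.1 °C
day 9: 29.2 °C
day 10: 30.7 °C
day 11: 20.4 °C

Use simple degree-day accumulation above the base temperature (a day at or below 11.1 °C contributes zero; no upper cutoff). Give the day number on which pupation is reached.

day 3

Daily DD above 11.1 °C: 14.5, 0.0, 15.8, 9.8, 6.1, 16.1, 7.4, 5.0, 18.1, 19.6, 9.3.
Cumulative: 14.5, 14.5, 30.3, 40.1, 46.2, 62.3, 69.7, 74.7, 92.8, 112.4, 121.7.
The total first reaches 29 DD on day 3.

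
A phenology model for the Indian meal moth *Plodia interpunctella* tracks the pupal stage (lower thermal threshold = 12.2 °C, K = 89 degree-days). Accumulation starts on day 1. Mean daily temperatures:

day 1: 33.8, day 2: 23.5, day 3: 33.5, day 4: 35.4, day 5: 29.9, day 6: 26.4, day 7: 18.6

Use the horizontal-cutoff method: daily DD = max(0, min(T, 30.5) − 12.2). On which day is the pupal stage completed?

day 6

Daily DD above 12.2 °C (capped at 18.3): 18.3, 11.3, 18.3, 18.3, 17.7, 14.2, 6.4.
Cumulative: 18.3, 29.6, 47.9, 66.2, 83.9, 98.1, 104.5.
The total first reaches 89 DD on day 6.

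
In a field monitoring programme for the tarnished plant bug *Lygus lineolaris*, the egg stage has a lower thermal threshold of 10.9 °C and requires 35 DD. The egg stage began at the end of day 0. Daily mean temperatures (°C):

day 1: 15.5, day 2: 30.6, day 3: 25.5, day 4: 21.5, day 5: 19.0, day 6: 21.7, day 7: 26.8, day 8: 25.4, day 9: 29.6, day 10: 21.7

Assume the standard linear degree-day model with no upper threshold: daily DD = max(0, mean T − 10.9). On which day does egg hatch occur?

day 3

Daily DD above 10.9 °C: 4.6, 19.7, 14.6, 10.6, 8.1, 10.8, 15.9, 14.5, 18.7, 10.8.
Cumulative: 4.6, 24.3, 38.9, 49.5, 57.6, 68.4, 84.3, 98.8, 117.5, 128.3.
The total first reaches 35 DD on day 3.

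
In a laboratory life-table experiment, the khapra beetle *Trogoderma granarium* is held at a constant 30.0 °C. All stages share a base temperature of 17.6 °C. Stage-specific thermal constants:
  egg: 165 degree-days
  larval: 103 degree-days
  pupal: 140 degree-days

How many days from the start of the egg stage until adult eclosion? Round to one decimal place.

32.9 days

Daily accumulation at 30.0 °C = 30.0 − 17.6 = 12.4 DD/day.
Total K = 165 + 103 + 140 = 408 DD.
Total duration = 408 / 12.4 = 32.903 ≈ 32.9 days.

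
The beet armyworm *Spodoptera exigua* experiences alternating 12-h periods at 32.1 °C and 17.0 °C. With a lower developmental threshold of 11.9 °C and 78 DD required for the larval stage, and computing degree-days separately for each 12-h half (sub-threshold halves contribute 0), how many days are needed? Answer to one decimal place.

6.2 days

Day half: max(0, 32.1 − 11.9) × 0.5 = 20.2 × 0.5 = 10.10 DD.
Night half: max(0, 17.0 − 11.9) × 0.5 = 5.1 × 0.5 = 2.55 DD.
Per 24 h: 12.65 DD/day.
Duration = 78 / 12.65 = 6.166 ≈ 6.2 days.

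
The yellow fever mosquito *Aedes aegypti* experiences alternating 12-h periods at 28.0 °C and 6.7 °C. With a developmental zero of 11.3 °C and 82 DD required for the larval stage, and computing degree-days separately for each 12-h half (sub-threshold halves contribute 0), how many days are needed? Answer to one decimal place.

9.8 days

Day half: max(0, 28.0 − 11.3) × 0.5 = 16.7 × 0.5 = 8.35 DD.
Night half: max(0, 6.7 − 11.3) × 0.5 = 0.0 × 0.5 = 0.00 DD.
Per 24 h: 8.35 DD/day.
Duration = 82 / 8.35 = 9.820 ≈ 9.8 days.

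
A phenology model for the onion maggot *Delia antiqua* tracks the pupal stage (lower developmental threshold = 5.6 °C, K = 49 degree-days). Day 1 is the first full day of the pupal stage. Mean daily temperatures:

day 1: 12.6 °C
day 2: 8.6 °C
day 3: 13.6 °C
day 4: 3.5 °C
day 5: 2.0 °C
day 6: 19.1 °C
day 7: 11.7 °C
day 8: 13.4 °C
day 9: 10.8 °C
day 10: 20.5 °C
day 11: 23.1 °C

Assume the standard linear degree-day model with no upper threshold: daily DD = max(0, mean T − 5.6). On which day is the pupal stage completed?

Daily DD above 5.6 °C: 7.0, 3.0, 8.0, 0.0, 0.0, 13.5, 6.1, 7.8, 5.2, 14.9, 17.5.
Cumulative: 7.0, 10.0, 18.0, 18.0, 18.0, 31.5, 37.6, 45.4, 50.6, 65.5, 83.0.
The total first reaches 49 DD on day 9.

day 9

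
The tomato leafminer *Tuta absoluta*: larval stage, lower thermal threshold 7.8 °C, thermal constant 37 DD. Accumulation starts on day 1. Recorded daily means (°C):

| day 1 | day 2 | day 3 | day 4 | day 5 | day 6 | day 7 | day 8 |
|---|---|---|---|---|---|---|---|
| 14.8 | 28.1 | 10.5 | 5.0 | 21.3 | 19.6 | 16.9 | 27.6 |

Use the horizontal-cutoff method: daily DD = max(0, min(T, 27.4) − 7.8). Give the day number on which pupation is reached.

day 5

Daily DD above 7.8 °C (capped at 19.6): 7.0, 19.6, 2.7, 0.0, 13.5, 11.8, 9.1, 19.6.
Cumulative: 7.0, 26.6, 29.3, 29.3, 42.8, 54.6, 63.7, 83.3.
The total first reaches 37 DD on day 5.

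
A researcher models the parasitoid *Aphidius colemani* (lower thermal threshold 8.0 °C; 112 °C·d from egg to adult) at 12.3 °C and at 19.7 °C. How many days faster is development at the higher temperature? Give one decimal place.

At 12.3 °C: 112 / (12.3 − 8.0) = 112 / 4.3 = 26.047 d.
At 19.7 °C: 112 / (19.7 − 8.0) = 112 / 11.7 = 9.573 d.
Difference = |26.047 − 9.573| = 16.474 ≈ 16.5 days.

16.5 days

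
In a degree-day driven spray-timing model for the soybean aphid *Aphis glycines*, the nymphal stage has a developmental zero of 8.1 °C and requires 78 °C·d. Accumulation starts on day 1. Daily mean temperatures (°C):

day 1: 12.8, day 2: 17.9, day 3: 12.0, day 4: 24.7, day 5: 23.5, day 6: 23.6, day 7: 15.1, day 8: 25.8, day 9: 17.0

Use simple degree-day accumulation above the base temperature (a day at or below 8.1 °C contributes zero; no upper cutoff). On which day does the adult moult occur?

day 8

Daily DD above 8.1 °C: 4.7, 9.8, 3.9, 16.6, 15.4, 15.5, 7.0, 17.7, 8.9.
Cumulative: 4.7, 14.5, 18.4, 35.0, 50.4, 65.9, 72.9, 90.6, 99.5.
The total first reaches 78 DD on day 8.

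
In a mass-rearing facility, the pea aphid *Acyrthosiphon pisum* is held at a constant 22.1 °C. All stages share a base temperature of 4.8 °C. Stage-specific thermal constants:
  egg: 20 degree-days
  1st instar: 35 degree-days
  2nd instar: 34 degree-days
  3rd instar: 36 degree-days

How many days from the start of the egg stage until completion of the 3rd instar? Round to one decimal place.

Daily accumulation at 22.1 °C = 22.1 − 4.8 = 17.3 DD/day.
Total K = 20 + 35 + 34 + 36 = 125 DD.
Total duration = 125 / 17.3 = 7.225 ≈ 7.2 days.

7.2 days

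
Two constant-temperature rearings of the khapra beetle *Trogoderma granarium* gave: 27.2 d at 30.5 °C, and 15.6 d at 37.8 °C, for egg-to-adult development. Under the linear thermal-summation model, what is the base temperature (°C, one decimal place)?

20.7 °C

Under the model K = D·(T − T_b), so D₁·(T₁ − T_b) = D₂·(T₂ − T_b).
27.2·(30.5 − T_b) = 15.6·(37.8 − T_b)
T_b = (27.2·30.5 − 15.6·37.8) / (27.2 − 15.6) = 239.92 / 11.6 = 20.683 °C ≈ 20.7 °C.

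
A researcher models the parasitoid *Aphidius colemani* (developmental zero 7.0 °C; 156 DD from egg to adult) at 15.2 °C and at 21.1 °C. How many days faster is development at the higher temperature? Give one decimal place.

8.0 days

At 15.2 °C: 156 / (15.2 − 7.0) = 156 / 8.2 = 19.024 d.
At 21.1 °C: 156 / (21.1 − 7.0) = 156 / 14.1 = 11.064 d.
Difference = |19.024 − 11.064| = 7.961 ≈ 8.0 days.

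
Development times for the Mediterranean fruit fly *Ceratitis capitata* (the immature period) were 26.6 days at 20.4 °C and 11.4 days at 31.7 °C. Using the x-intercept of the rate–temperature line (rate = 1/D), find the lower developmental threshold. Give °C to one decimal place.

11.9 °C

Under the model K = D·(T − T_b), so D₁·(T₁ − T_b) = D₂·(T₂ − T_b).
26.6·(20.4 − T_b) = 11.4·(31.7 − T_b)
T_b = (26.6·20.4 − 11.4·31.7) / (26.6 − 11.4) = 181.26 / 15.2 = 11.925 °C ≈ 11.9 °C.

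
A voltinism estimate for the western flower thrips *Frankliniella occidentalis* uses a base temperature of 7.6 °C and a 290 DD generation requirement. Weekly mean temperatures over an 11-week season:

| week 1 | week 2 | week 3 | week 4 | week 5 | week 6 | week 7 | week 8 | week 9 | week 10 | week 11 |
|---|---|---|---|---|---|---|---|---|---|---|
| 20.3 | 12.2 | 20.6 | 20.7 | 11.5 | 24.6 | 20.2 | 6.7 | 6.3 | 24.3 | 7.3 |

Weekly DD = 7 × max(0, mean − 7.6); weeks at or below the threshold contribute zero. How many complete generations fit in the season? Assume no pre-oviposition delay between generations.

2 generations

Weekly DD (7 × max(0, T̄ − 7.6)): 88.9, 32.2, 91.0, 91.7, 27.3, 119.0, 88.2, 0.0, 0.0, 116.9, 0.0.
Season total = 655.2 DD.
Complete generations = ⌊655.2 / 290⌋ = 2.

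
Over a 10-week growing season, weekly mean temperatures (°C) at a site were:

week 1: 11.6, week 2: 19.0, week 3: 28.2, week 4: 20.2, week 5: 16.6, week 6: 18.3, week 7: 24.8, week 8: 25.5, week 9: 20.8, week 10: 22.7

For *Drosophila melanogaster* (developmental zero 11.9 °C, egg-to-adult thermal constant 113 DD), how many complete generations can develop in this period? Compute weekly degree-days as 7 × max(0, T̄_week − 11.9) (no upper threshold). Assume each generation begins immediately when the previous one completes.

5 generations

Weekly DD (7 × max(0, T̄ − 11.9)): 0.0, 49.7, 114.1, 58.1, 32.9, 44.8, 90.3, 95.2, 62.3, 75.6.
Season total = 623.0 DD.
Complete generations = ⌊623.0 / 113⌋ = 5.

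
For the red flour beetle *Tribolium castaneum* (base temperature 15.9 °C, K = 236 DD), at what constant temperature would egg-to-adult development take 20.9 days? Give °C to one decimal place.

Required daily accumulation = 236 / 20.9 = 11.292 DD/day.
T = T_base + 11.292 = 15.9 + 11.292 = 27.192 ≈ 27.2 °C.

27.2 °C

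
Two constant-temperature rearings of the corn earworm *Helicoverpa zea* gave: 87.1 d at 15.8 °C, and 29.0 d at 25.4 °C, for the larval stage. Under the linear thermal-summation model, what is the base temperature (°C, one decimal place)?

11.0 °C

Under the model K = D·(T − T_b), so D₁·(T₁ − T_b) = D₂·(T₂ − T_b).
87.1·(15.8 − T_b) = 29.0·(25.4 − T_b)
T_b = (87.1·15.8 − 29.0·25.4) / (87.1 − 29.0) = 639.58 / 58.1 = 11.008 °C ≈ 11.0 °C.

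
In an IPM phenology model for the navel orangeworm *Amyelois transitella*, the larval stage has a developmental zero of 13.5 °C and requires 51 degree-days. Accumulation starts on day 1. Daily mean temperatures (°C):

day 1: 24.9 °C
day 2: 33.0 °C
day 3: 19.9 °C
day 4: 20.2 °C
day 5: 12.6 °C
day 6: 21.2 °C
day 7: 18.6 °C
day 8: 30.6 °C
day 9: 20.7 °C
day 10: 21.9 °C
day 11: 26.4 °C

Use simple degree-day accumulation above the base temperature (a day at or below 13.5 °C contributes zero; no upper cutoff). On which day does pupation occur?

day 6

Daily DD above 13.5 °C: 11.4, 19.5, 6.4, 6.7, 0.0, 7.7, 5.1, 17.1, 7.2, 8.4, 12.9.
Cumulative: 11.4, 30.9, 37.3, 44.0, 44.0, 51.7, 56.8, 73.9, 81.1, 89.5, 102.4.
The total first reaches 51 DD on day 6.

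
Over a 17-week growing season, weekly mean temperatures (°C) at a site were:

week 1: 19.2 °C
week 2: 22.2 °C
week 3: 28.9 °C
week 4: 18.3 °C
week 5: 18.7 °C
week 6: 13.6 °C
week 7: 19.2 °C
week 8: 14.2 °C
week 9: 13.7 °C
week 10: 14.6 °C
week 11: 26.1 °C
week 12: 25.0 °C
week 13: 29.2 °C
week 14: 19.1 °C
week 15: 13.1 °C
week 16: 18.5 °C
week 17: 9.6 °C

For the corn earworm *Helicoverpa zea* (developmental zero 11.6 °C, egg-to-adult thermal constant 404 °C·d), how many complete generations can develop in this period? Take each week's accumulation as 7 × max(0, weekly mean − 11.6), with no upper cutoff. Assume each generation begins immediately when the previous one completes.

Weekly DD (7 × max(0, T̄ − 11.6)): 53.2, 74.2, 121.1, 46.9, 49.7, 14.0, 53.2, 18.2, 14.7, 21.0, 101.5, 93.8, 123.2, 52.5, 10.5, 48.3, 0.0.
Season total = 896.0 DD.
Complete generations = ⌊896.0 / 404⌋ = 2.

2 generations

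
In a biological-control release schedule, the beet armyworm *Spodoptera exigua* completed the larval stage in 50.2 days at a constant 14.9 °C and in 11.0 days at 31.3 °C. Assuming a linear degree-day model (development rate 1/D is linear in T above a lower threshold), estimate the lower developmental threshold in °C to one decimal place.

10.3 °C

Linear rate model ⇒ the product D·(T − T_b) is constant across temperatures.
50.2·(14.9 − T_b) = 11.0·(31.3 − T_b)
T_b = (50.2·14.9 − 11.0·31.3) / (50.2 − 11.0) = 403.68 / 39.2 = 10.298 °C ≈ 10.3 °C.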